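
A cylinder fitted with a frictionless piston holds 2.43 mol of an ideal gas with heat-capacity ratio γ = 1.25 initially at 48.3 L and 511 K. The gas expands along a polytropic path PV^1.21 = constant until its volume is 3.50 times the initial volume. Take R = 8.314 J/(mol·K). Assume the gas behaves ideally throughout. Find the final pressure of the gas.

P₁ = nRT₁/V₁ = 2.43×8.314×511/48.3 = 214 kPa.
Polytropic n=1.21: T₂ = T₁(V₁/V₂)^(n−1) = 511×(0.286)^0.21 = 393 K; P₂ = P₁(V₁/V₂)^n = 46.9 kPa.

46.9 kPa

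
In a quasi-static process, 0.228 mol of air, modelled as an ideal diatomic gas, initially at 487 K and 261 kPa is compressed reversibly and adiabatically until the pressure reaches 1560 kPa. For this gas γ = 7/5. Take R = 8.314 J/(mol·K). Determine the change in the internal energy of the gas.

1540 J

V₁ = nRT₁/P₁ = 0.228×8.314×487/261 = 3.54 L.
Adiabatic: T₂/T₁ = (P₂/P₁)^((γ−1)/γ) ⇒ T₂ = 487×(5.98)^0.286 = 812 K; V₂ = 0.986 L.
For an ideal gas ΔU = nCvΔT with Cv = (5/2)R = 20.8 J/(mol·K).
ΔU = 0.228×20.8×(812−487) = 1540 J.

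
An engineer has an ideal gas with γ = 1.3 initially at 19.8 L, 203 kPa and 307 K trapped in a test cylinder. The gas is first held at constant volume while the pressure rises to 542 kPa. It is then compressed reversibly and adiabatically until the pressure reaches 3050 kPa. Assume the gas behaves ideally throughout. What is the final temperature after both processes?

1220 K

n = P₁V₁/(RT₁) = 203×19.8/(8.314×307) = 1.57 mol.
Step 1 — Isochoric: V stays 19.8 L; P/T = const ⇒ T₂ = 820 K, P₂ = 542 kPa.
W = 0 (no volume change).
ΔU = nCvΔT = 1.57×27.7×(820−307) = 22400 J.
Q = ΔU = 22400 J.
State after step 1: P = 542 kPa, V = 19.8 L, T = 820 K.
Step 2 — Adiabatic: T₂/T₁ = (P₂/P₁)^((γ−1)/γ) ⇒ T₂ = 820×(5.63)^0.231 = 1220 K; V₂ = 5.24 L.
ΔU = nCvΔT = 1.57×27.7×(1220−820) = 17500 J.
Q = 0 for an adiabatic process, so W = −ΔU = -17500 J.
Net over both steps: W = -17500 J, Q = 22400 J, ΔU = 39900 J.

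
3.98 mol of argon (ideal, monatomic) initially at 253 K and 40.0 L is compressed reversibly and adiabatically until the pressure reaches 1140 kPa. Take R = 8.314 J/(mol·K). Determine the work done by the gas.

-12200 J

P₁ = nRT₁/V₁ = 3.98×8.314×253/40.0 = 209 kPa.
Adiabatic: T₂/T₁ = (P₂/P₁)^((γ−1)/γ) ⇒ T₂ = 253×(5.45)^0.400 = 498 K; V₂ = 14.5 L.
ΔU = nCvΔT = 3.98×12.5×(498−253) = 12200 J.
Q = 0 for an adiabatic process, so W = −ΔU = -12200 J.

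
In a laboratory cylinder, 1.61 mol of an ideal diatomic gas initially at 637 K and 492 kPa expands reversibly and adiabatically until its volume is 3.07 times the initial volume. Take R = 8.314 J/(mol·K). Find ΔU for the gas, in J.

V₁ = nRT₁/P₁ = 1.61×8.314×637/492 = 17.3 L.
Adiabatic: TV^(γ−1) = const ⇒ T₂ = 637×(0.326)^0.400 = 407 K; PV^γ = const ⇒ P₂ = 102 kPa.
For an ideal gas ΔU = nCvΔT with Cv = (5/2)R = 20.8 J/(mol·K).
ΔU = 1.61×20.8×(407−637) = -7710 J.

-7710 J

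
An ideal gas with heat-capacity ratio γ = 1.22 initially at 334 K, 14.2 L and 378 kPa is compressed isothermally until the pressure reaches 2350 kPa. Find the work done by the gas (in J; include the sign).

-9810 J

n = P₁V₁/(RT₁) = 378×14.2/(8.314×334) = 1.93 mol.
Isothermal: T stays 334 K; PV = const ⇒ V₂ = 2.28 L, P₂ = 2350 kPa.
W = nRT ln(V₂/V₁) = 1.93×8.314×334×ln(0.161) = -9810 J.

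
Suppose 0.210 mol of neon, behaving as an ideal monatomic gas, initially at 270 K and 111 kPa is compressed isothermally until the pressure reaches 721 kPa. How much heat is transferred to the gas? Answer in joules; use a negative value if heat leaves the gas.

-882 J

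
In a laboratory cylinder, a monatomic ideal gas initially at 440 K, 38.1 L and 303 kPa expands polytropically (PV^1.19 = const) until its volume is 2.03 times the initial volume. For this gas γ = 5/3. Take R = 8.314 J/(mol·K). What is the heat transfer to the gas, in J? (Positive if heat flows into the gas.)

5470 J

n = P₁V₁/(RT₁) = 303×38.1/(8.314×440) = 3.16 mol.
Polytropic n=1.19: T₂ = T₁(V₁/V₂)^(n−1) = 440×(0.493)^0.19 = 385 K; P₂ = P₁(V₁/V₂)^n = 130 kPa.
W = (P₁V₁−P₂V₂)/(n−1) = (303×38.1−130×77.3)/0.19 = 7650 J.
ΔU = nCvΔT = 3.16×12.5×(385−440) = -2180 J.
Q = ΔU + W = 5470 J.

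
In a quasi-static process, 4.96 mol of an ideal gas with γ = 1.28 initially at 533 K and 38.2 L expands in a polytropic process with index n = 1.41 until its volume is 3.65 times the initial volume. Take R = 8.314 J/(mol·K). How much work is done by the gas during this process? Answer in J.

22100 J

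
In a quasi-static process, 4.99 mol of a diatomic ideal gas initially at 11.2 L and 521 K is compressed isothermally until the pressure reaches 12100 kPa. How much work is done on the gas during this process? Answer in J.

39700 J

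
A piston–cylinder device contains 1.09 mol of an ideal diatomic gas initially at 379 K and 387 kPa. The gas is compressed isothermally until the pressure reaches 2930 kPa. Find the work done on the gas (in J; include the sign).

6950 J

V₁ = nRT₁/P₁ = 1.09×8.314×379/387 = 8.87 L.
Isothermal: T stays 379 K; PV = const ⇒ V₂ = 1.17 L, P₂ = 2930 kPa.
W = nRT ln(V₂/V₁) = 1.09×8.314×379×ln(0.132) = -6950 J.
Work done on the gas = −W_by = 6950 J.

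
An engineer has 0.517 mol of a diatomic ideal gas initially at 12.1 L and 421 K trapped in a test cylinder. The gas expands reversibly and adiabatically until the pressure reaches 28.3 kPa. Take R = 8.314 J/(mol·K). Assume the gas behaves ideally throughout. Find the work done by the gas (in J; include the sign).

1710 J

P₁ = nRT₁/V₁ = 0.517×8.314×421/12.1 = 150 kPa.
Adiabatic: T₂/T₁ = (P₂/P₁)^((γ−1)/γ) ⇒ T₂ = 421×(0.189)^0.286 = 262 K; V₂ = 39.7 L.
ΔU = nCvΔT = 0.517×20.8×(262−421) = -1710 J.
Q = 0 for an adiabatic process, so W = −ΔU = 1710 J.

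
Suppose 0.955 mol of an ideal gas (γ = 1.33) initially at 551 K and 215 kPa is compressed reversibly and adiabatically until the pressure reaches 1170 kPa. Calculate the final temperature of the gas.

839 K

V₁ = nRT₁/P₁ = 0.955×8.314×551/215 = 20.3 L.
Adiabatic: T₂/T₁ = (P₂/P₁)^((γ−1)/γ) ⇒ T₂ = 551×(5.44)^0.248 = 839 K; V₂ = 5.69 L.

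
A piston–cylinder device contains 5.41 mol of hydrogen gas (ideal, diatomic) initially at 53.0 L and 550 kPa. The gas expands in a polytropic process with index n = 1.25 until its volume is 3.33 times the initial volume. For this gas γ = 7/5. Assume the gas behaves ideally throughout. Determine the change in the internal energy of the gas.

-18900 J

T₁ = P₁V₁/(nR) = 550×53.0/(5.41×8.314) = 648 K.
Polytropic n=1.25: T₂ = T₁(V₁/V₂)^(n−1) = 648×(0.300)^0.25 = 480 K; P₂ = P₁(V₁/V₂)^n = 122 kPa.
For an ideal gas ΔU = nCvΔT with Cv = (5/2)R = 20.8 J/(mol·K).
ΔU = 5.41×20.8×(480−648) = -18900 J.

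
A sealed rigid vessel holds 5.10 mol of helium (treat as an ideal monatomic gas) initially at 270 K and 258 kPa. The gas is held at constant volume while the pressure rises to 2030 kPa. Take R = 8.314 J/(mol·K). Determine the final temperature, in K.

2120 K

V₁ = nRT₁/P₁ = 5.10×8.314×270/258 = 44.4 L.
Isochoric: V stays 44.4 L; P/T = const ⇒ T₂ = 2120 K, P₂ = 2030 kPa.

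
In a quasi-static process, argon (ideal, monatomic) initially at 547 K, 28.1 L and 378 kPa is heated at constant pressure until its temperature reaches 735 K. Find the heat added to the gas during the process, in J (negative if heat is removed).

n = P₁V₁/(RT₁) = 378×28.1/(8.314×547) = 2.34 mol.
Isobaric: P stays 378 kPa; V/T = const ⇒ T₂ = 735 K, V₂ = 37.8 L.
W = PΔV = 378×(37.8−28.1) kPa·L = 3650 J.
ΔU = nCvΔT = 2.34×12.5×(735−547) = 5480 J.
Q = ΔU + W = nCpΔT = 9130 J.

9130 J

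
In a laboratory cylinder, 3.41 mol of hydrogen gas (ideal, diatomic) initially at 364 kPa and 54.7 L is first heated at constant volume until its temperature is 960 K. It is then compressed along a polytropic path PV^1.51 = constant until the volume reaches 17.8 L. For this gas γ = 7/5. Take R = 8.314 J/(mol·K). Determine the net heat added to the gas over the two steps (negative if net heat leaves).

29600 J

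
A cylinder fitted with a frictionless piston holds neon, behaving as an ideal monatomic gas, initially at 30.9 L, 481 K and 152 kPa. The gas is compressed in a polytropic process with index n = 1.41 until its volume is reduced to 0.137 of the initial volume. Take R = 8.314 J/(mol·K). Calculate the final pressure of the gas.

2510 kPa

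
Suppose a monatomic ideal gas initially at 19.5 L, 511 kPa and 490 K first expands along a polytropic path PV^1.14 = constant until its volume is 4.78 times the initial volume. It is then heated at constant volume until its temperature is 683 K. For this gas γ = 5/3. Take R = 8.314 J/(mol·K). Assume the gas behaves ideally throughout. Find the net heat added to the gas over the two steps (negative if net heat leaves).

n = P₁V₁/(RT₁) = 511×19.5/(8.314×490) = 2.45 mol.
Step 1 — Polytropic n=1.14: T₂ = T₁(V₁/V₂)^(n−1) = 490×(0.209)^0.14 = 394 K; P₂ = P₁(V₁/V₂)^n = 85.9 kPa.
W = (P₁V₁−P₂V₂)/(n−1) = (511×19.5−85.9×93.2)/0.14 = 14000 J.
ΔU = nCvΔT = 2.45×12.5×(394−490) = -2940 J.
Q = ΔU + W = 11100 J.
State after step 1: P = 85.9 kPa, V = 93.2 L, T = 394 K.
Step 2 — Isochoric: V stays 93.2 L; P/T = const ⇒ T₂ = 683 K, P₂ = 149 kPa.
W = 0 (no volume change).
ΔU = nCvΔT = 2.45×12.5×(683−394) = 8830 J.
Q = ΔU = 8830 J.
Net over both steps: W = 14000 J, Q = 19900 J, ΔU = 5890 J.

19900 J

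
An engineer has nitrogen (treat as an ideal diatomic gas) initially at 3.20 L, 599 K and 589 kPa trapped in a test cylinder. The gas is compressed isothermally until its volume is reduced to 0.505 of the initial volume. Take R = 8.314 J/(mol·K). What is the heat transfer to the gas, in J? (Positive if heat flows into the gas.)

n = P₁V₁/(RT₁) = 589×3.20/(8.314×599) = 0.378 mol.
Isothermal: T stays 599 K; PV = const ⇒ V₂ = 1.62 L, P₂ = 1170 kPa.
ΔU = 0 (ideal gas, T constant).
W = nRT ln(V₂/V₁) = 0.378×8.314×599×ln(0.505) = -1290 J.
Q = ΔU + W = -1290 J.

-1290 J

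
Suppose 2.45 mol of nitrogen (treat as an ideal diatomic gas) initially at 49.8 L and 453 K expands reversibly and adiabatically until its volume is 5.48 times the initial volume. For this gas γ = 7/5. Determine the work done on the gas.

P₁ = nRT₁/V₁ = 2.45×8.314×453/49.8 = 185 kPa.
Adiabatic: TV^(γ−1) = const ⇒ T₂ = 453×(0.182)^0.400 = 229 K; PV^γ = const ⇒ P₂ = 17.1 kPa.
ΔU = nCvΔT = 2.45×20.8×(229−453) = -11400 J.
Q = 0 for an adiabatic process, so W = −ΔU = 11400 J.
Work done on the gas = −W_by = -11400 J.

-11400 J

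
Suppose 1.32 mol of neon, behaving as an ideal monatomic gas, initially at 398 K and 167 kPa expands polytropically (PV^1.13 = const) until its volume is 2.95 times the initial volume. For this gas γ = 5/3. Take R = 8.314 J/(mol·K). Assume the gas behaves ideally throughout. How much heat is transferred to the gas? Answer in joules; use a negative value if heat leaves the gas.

3550 J

V₁ = nRT₁/P₁ = 1.32×8.314×398/167 = 26.2 L.
Polytropic n=1.13: T₂ = T₁(V₁/V₂)^(n−1) = 398×(0.339)^0.13 = 346 K; P₂ = P₁(V₁/V₂)^n = 49.2 kPa.
W = (P₁V₁−P₂V₂)/(n−1) = (167×26.2−49.2×77.2)/0.13 = 4410 J.
ΔU = nCvΔT = 1.32×12.5×(346−398) = -860 J.
Q = ΔU + W = 3550 J.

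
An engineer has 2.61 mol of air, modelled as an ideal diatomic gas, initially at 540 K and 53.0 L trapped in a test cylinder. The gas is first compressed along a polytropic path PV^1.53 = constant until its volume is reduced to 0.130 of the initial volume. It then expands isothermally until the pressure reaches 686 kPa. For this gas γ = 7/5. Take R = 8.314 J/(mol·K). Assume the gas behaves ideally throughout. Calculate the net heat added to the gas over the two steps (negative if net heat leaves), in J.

82700 J

P₁ = nRT₁/V₁ = 2.61×8.314×540/53.0 = 221 kPa.
Step 1 — Polytropic n=1.53: T₂ = T₁(V₁/V₂)^(n−1) = 540×(7.69)^0.53 = 1590 K; P₂ = P₁(V₁/V₂)^n = 5010 kPa.
W = (P₁V₁−P₂V₂)/(n−1) = (221×53.0−5010×6.89)/0.53 = -43100 J.
ΔU = nCvΔT = 2.61×20.8×(1590−540) = 57100 J.
Q = ΔU + W = 14000 J.
State after step 1: P = 5010 kPa, V = 6.89 L, T = 1590 K.
Step 2 — Isothermal: T stays 1590 K; PV = const ⇒ V₂ = 50.4 L, P₂ = 686 kPa.
ΔU = 0 (ideal gas, T constant).
W = nRT ln(V₂/V₁) = 2.61×8.314×1590×ln(7.31) = 68700 J.
Q = ΔU + W = 68700 J.
Net over both steps: W = 25600 J, Q = 82700 J, ΔU = 57100 J.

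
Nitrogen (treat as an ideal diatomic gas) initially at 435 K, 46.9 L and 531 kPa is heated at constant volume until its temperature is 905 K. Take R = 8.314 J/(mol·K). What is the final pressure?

Isochoric: V stays 46.9 L; P/T = const ⇒ T₂ = 905 K, P₂ = 1100 kPa.

1100 kPa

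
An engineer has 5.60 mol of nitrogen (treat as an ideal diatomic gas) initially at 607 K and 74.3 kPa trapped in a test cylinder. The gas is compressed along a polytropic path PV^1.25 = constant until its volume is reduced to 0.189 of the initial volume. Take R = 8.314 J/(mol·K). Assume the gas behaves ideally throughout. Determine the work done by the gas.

V₁ = nRT₁/P₁ = 5.60×8.314×607/74.3 = 380 L.
Polytropic n=1.25: T₂ = T₁(V₁/V₂)^(n−1) = 607×(5.29)^0.25 = 921 K; P₂ = P₁(V₁/V₂)^n = 596 kPa.
W = (P₁V₁−P₂V₂)/(n−1) = (74.3×380−596×71.9)/0.25 = -58400 J.

-58400 J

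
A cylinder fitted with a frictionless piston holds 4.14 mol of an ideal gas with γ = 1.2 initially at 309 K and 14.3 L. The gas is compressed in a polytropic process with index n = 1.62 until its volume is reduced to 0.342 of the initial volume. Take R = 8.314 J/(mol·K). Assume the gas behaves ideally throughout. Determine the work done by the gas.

P₁ = nRT₁/V₁ = 4.14×8.314×309/14.3 = 744 kPa.
Polytropic n=1.62: T₂ = T₁(V₁/V₂)^(n−1) = 309×(2.92)^0.62 = 601 K; P₂ = P₁(V₁/V₂)^n = 4230 kPa.
W = (P₁V₁−P₂V₂)/(n−1) = (744×14.3−4230×4.89)/0.62 = -16200 J.

-16200 J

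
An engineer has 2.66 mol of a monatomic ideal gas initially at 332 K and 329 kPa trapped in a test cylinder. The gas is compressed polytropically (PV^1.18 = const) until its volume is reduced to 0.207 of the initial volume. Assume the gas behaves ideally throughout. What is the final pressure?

V₁ = nRT₁/P₁ = 2.66×8.314×332/329 = 22.3 L.
Polytropic n=1.18: T₂ = T₁(V₁/V₂)^(n−1) = 332×(4.83)^0.18 = 441 K; P₂ = P₁(V₁/V₂)^n = 2110 kPa.

2110 kPa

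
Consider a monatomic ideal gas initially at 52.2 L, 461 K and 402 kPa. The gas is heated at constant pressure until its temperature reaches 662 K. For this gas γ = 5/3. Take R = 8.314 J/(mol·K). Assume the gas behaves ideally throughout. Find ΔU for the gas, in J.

n = P₁V₁/(RT₁) = 402×52.2/(8.314×461) = 5.48 mol.
Isobaric: P stays 402 kPa; V/T = const ⇒ T₂ = 662 K, V₂ = 75.0 L.
For an ideal gas ΔU = nCvΔT with Cv = (3/2)R = 12.5 J/(mol·K).
ΔU = 5.48×12.5×(662−461) = 13700 J.

13700 J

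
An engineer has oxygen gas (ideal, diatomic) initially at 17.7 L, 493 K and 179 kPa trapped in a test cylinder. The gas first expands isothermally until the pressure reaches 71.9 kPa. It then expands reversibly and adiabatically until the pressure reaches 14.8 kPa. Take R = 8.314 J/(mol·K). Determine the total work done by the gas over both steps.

n = P₁V₁/(RT₁) = 179×17.7/(8.314×493) = 0.773 mol.
Step 1 — Isothermal: T stays 493 K; PV = const ⇒ V₂ = 44.1 L, P₂ = 71.9 kPa.
ΔU = 0 (ideal gas, T constant).
W = nRT ln(V₂/V₁) = 0.773×8.314×493×ln(2.49) = 2890 J.
Q = ΔU + W = 2890 J.
State after step 1: P = 71.9 kPa, V = 44.1 L, T = 493 K.
Step 2 — Adiabatic: T₂/T₁ = (P₂/P₁)^((γ−1)/γ) ⇒ T₂ = 493×(0.206)^0.286 = 314 K; V₂ = 136 L.
ΔU = nCvΔT = 0.773×20.8×(314−493) = -2880 J.
Q = 0 for an adiabatic process, so W = −ΔU = 2880 J.
Net over both steps: W = 5770 J, Q = 2890 J, ΔU = -2880 J.

5770 J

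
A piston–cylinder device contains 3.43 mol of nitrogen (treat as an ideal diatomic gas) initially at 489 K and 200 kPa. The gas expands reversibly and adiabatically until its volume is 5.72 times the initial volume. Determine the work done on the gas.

-17500 J

V₁ = nRT₁/P₁ = 3.43×8.314×489/200 = 69.7 L.
Adiabatic: TV^(γ−1) = const ⇒ T₂ = 489×(0.175)^0.400 = 243 K; PV^γ = const ⇒ P₂ = 17.4 kPa.
ΔU = nCvΔT = 3.43×20.8×(243−489) = -17500 J.
Q = 0 for an adiabatic process, so W = −ΔU = 17500 J.
Work done on the gas = −W_by = -17500 J.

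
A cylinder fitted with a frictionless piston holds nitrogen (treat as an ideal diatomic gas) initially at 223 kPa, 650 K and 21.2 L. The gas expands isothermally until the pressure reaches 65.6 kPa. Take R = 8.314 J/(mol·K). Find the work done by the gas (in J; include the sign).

5780 J

n = P₁V₁/(RT₁) = 223×21.2/(8.314×650) = 0.875 mol.
Isothermal: T stays 650 K; PV = const ⇒ V₂ = 72.1 L, P₂ = 65.6 kPa.
W = nRT ln(V₂/V₁) = 0.875×8.314×650×ln(3.40) = 5780 J.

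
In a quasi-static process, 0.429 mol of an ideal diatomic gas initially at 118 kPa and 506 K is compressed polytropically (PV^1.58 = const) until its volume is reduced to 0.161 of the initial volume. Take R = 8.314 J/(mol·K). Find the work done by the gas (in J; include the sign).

V₁ = nRT₁/P₁ = 0.429×8.314×506/118 = 15.3 L.
Polytropic n=1.58: T₂ = T₁(V₁/V₂)^(n−1) = 506×(6.21)^0.58 = 1460 K; P₂ = P₁(V₁/V₂)^n = 2110 kPa.
W = (P₁V₁−P₂V₂)/(n−1) = (118×15.3−2110×2.46)/0.58 = -5860 J.

-5860 J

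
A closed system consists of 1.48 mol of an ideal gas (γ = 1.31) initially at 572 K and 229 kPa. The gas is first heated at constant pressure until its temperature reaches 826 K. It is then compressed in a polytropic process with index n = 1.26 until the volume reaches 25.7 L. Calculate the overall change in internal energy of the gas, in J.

V₁ = nRT₁/P₁ = 1.48×8.314×572/229 = 30.7 L.
Step 1 — Isobaric: P stays 229 kPa; V/T = const ⇒ T₂ = 826 K, V₂ = 44.4 L.
W = PΔV = 229×(44.4−30.7) kPa·L = 3130 J.
ΔU = nCvΔT = 1.48×26.8×(826−572) = 10100 J.
Q = ΔU + W = nCpΔT = 13200 J.
State after step 1: P = 229 kPa, V = 44.4 L, T = 826 K.
Step 2 — Polytropic n=1.26: T₂ = T₁(V₁/V₂)^(n−1) = 826×(1.73)^0.26 = 952 K; P₂ = P₁(V₁/V₂)^n = 456 kPa.
W = (P₁V₁−P₂V₂)/(n−1) = (229×44.4−456×25.7)/0.26 = -5970 J.
ΔU = nCvΔT = 1.48×26.8×(952−826) = 5000 J.
Q = ΔU + W = -962 J.
Net over both steps: W = -2840 J, Q = 12200 J, ΔU = 15100 J.

15100 J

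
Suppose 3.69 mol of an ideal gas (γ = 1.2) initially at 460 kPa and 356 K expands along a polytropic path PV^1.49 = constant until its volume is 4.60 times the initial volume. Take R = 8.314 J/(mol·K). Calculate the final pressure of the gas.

47.3 kPa

V₁ = nRT₁/P₁ = 3.69×8.314×356/460 = 23.7 L.
Polytropic n=1.49: T₂ = T₁(V₁/V₂)^(n−1) = 356×(0.217)^0.49 = 169 K; P₂ = P₁(V₁/V₂)^n = 47.3 kPa.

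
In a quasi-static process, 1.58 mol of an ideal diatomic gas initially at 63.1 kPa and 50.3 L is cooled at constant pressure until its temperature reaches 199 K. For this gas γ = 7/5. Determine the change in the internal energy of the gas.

-1400 J

T₁ = P₁V₁/(nR) = 63.1×50.3/(1.58×8.314) = 242 K.
Isobaric: P stays 63.1 kPa; V/T = const ⇒ T₂ = 199 K, V₂ = 41.4 L.
For an ideal gas ΔU = nCvΔT with Cv = (5/2)R = 20.8 J/(mol·K).
ΔU = 1.58×20.8×(199−242) = -1400 J.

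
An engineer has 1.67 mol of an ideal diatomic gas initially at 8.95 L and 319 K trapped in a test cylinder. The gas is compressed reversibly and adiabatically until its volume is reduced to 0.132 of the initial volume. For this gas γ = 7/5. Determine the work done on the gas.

13800 J

P₁ = nRT₁/V₁ = 1.67×8.314×319/8.95 = 495 kPa.
Adiabatic: TV^(γ−1) = const ⇒ T₂ = 319×(7.58)^0.400 = 717 K; PV^γ = const ⇒ P₂ = 8430 kPa.
ΔU = nCvΔT = 1.67×20.8×(717−319) = 13800 J.
Q = 0 for an adiabatic process, so W = −ΔU = -13800 J.
Work done on the gas = −W_by = 13800 J.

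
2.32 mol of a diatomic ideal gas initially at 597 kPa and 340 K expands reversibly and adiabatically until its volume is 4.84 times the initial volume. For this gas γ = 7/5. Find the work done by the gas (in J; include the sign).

7670 J

V₁ = nRT₁/P₁ = 2.32×8.314×340/597 = 11.0 L.
Adiabatic: TV^(γ−1) = const ⇒ T₂ = 340×(0.207)^0.400 = 181 K; PV^γ = const ⇒ P₂ = 65.6 kPa.
ΔU = nCvΔT = 2.32×20.8×(181−340) = -7670 J.
Q = 0 for an adiabatic process, so W = −ΔU = 7670 J.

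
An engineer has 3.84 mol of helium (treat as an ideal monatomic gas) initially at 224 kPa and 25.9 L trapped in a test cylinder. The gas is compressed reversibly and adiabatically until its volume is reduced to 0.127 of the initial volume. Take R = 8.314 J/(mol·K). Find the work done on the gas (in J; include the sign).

25700 J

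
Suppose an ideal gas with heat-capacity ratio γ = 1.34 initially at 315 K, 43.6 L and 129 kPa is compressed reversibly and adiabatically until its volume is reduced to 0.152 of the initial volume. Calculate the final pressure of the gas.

Adiabatic: TV^(γ−1) = const ⇒ T₂ = 315×(6.58)^0.340 = 598 K; PV^γ = const ⇒ P₂ = 1610 kPa.

1610 kPa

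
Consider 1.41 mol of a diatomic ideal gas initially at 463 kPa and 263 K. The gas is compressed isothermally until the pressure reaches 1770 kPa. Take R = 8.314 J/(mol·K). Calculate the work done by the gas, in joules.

V₁ = nRT₁/P₁ = 1.41×8.314×263/463 = 6.66 L.
Isothermal: T stays 263 K; PV = const ⇒ V₂ = 1.74 L, P₂ = 1770 kPa.
W = nRT ln(V₂/V₁) = 1.41×8.314×263×ln(0.262) = -4130 J.

-4130 J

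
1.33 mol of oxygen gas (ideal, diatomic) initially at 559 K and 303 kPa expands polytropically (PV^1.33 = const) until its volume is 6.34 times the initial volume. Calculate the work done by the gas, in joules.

8550 J

V₁ = nRT₁/P₁ = 1.33×8.314×559/303 = 20.4 L.
Polytropic n=1.33: T₂ = T₁(V₁/V₂)^(n−1) = 559×(0.158)^0.33 = 304 K; P₂ = P₁(V₁/V₂)^n = 26.0 kPa.
W = (P₁V₁−P₂V₂)/(n−1) = (303×20.4−26.0×129)/0.33 = 8550 J.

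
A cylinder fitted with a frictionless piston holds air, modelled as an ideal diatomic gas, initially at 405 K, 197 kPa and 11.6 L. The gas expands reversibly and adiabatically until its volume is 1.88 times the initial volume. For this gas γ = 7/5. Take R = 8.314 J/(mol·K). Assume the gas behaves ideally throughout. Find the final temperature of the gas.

315 K

Adiabatic: TV^(γ−1) = const ⇒ T₂ = 405×(0.532)^0.400 = 315 K; PV^γ = const ⇒ P₂ = 81.4 kPa.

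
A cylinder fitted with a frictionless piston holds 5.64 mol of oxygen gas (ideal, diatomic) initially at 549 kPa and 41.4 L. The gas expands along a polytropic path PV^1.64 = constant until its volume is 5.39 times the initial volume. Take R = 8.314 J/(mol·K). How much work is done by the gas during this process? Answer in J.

23400 J

T₁ = P₁V₁/(nR) = 549×41.4/(5.64×8.314) = 485 K.
Polytropic n=1.64: T₂ = T₁(V₁/V₂)^(n−1) = 485×(0.186)^0.64 = 165 K; P₂ = P₁(V₁/V₂)^n = 34.7 kPa.
W = (P₁V₁−P₂V₂)/(n−1) = (549×41.4−34.7×223)/0.64 = 23400 J.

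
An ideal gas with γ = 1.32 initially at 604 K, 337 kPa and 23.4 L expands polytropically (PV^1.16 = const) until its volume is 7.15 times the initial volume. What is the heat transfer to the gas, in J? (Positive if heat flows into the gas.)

n = P₁V₁/(RT₁) = 337×23.4/(8.314×604) = 1.57 mol.
Polytropic n=1.16: T₂ = T₁(V₁/V₂)^(n−1) = 604×(0.140)^0.16 = 441 K; P₂ = P₁(V₁/V₂)^n = 34.4 kPa.
W = (P₁V₁−P₂V₂)/(n−1) = (337×23.4−34.4×167)/0.16 = 13300 J.
ΔU = nCvΔT = 1.57×26.0×(441−604) = -6650 J.
Q = ΔU + W = 6650 J.

6650 J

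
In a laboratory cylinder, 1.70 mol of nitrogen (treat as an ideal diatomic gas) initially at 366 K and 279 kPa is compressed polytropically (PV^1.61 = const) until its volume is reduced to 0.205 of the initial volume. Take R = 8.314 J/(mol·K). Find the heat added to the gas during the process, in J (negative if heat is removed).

7250 J

V₁ = nRT₁/P₁ = 1.70×8.314×366/279 = 18.5 L.
Polytropic n=1.61: T₂ = T₁(V₁/V₂)^(n−1) = 366×(4.88)^0.61 = 962 K; P₂ = P₁(V₁/V₂)^n = 3580 kPa.
W = (P₁V₁−P₂V₂)/(n−1) = (279×18.5−3580×3.80)/0.61 = -13800 J.
ΔU = nCvΔT = 1.70×20.8×(962−366) = 21100 J.
Q = ΔU + W = 7250 J.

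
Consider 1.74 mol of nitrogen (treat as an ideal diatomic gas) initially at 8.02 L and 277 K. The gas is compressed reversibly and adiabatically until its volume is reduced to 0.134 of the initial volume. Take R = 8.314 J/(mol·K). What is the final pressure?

P₁ = nRT₁/V₁ = 1.74×8.314×277/8.02 = 500 kPa.
Adiabatic: TV^(γ−1) = const ⇒ T₂ = 277×(7.46)^0.400 = 619 K; PV^γ = const ⇒ P₂ = 8330 kPa.

8330 kPa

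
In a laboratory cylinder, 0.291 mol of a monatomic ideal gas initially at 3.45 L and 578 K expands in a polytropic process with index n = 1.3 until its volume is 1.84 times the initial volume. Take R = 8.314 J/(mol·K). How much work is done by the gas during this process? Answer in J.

P₁ = nRT₁/V₁ = 0.291×8.314×578/3.45 = 405 kPa.
Polytropic n=1.3: T₂ = T₁(V₁/V₂)^(n−1) = 578×(0.543)^0.30 = 481 K; P₂ = P₁(V₁/V₂)^n = 183 kPa.
W = (P₁V₁−P₂V₂)/(n−1) = (405×3.45−183×6.35)/0.30 = 779 J.

779 J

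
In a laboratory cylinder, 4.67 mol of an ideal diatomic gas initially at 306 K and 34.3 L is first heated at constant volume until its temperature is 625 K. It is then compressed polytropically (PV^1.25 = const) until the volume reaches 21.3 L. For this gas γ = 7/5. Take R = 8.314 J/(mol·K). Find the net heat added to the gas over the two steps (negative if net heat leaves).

P₁ = nRT₁/V₁ = 4.67×8.314×306/34.3 = 346 kPa.
Step 1 — Isochoric: V stays 34.3 L; P/T = const ⇒ T₂ = 625 K, P₂ = 707 kPa.
W = 0 (no volume change).
ΔU = nCvΔT = 4.67×20.8×(625−306) = 31000 J.
Q = ΔU = 31000 J.
State after step 1: P = 707 kPa, V = 34.3 L, T = 625 K.
Step 2 — Polytropic n=1.25: T₂ = T₁(V₁/V₂)^(n−1) = 625×(1.61)^0.25 = 704 K; P₂ = P₁(V₁/V₂)^n = 1280 kPa.
W = (P₁V₁−P₂V₂)/(n−1) = (707×34.3−1280×21.3)/0.25 = -12300 J.
ΔU = nCvΔT = 4.67×20.8×(704−625) = 7670 J.
Q = ΔU + W = -4600 J.
Net over both steps: W = -12300 J, Q = 26400 J, ΔU = 38600 J.

26400 J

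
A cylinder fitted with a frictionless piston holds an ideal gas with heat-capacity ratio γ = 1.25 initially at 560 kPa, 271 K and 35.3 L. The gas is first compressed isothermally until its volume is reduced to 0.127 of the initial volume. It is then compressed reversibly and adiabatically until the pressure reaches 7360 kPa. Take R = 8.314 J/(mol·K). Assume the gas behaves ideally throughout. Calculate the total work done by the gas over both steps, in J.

n = P₁V₁/(RT₁) = 560×35.3/(8.314×271) = 8.77 mol.
Step 1 — Isothermal: T stays 271 K; PV = const ⇒ V₂ = 4.48 L, P₂ = 4410 kPa.
ΔU = 0 (ideal gas, T constant).
W = nRT ln(V₂/V₁) = 8.77×8.314×271×ln(0.127) = -40800 J.
Q = ΔU + W = -40800 J.
State after step 1: P = 4410 kPa, V = 4.48 L, T = 271 K.
Step 2 — Adiabatic: T₂/T₁ = (P₂/P₁)^((γ−1)/γ) ⇒ T₂ = 271×(1.67)^0.200 = 300 K; V₂ = 2.98 L.
ΔU = nCvΔT = 8.77×33.3×(300−271) = 8530 J.
Q = 0 for an adiabatic process, so W = −ΔU = -8530 J.
Net over both steps: W = -49300 J, Q = -40800 J, ΔU = 8530 J.

-49300 J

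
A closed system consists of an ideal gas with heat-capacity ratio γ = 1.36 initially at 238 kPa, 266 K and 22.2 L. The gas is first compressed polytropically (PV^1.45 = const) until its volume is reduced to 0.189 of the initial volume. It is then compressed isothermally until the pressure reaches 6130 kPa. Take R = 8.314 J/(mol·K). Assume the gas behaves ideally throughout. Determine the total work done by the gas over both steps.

-22400 J

n = P₁V₁/(RT₁) = 238×22.2/(8.314×266) = 2.39 mol.
Step 1 — Polytropic n=1.45: T₂ = T₁(V₁/V₂)^(n−1) = 266×(5.29)^0.45 = 563 K; P₂ = P₁(V₁/V₂)^n = 2670 kPa.
W = (P₁V₁−P₂V₂)/(n−1) = (238×22.2−2670×4.20)/0.45 = -13100 J.
ΔU = nCvΔT = 2.39×23.1×(563−266) = 16400 J.
Q = ΔU + W = 3280 J.
State after step 1: P = 2670 kPa, V = 4.20 L, T = 563 K.
Step 2 — Isothermal: T stays 563 K; PV = const ⇒ V₂ = 1.82 L, P₂ = 6130 kPa.
ΔU = 0 (ideal gas, T constant).
W = nRT ln(V₂/V₁) = 2.39×8.314×563×ln(0.435) = -9310 J.
Q = ΔU + W = -9310 J.
Net over both steps: W = -22400 J, Q = -6040 J, ΔU = 16400 J.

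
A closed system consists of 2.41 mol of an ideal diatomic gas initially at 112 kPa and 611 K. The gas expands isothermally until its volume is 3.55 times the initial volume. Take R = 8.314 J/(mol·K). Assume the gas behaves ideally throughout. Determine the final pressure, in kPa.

V₁ = nRT₁/P₁ = 2.41×8.314×611/112 = 109 L.
Isothermal: T stays 611 K; PV = const ⇒ V₂ = 388 L, P₂ = 31.5 kPa.

31.5 kPa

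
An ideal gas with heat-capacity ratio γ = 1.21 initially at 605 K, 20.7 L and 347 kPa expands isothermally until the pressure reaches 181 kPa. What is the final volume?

Isothermal: T stays 605 K; PV = const ⇒ V₂ = 39.7 L, P₂ = 181 kPa.

39.7 L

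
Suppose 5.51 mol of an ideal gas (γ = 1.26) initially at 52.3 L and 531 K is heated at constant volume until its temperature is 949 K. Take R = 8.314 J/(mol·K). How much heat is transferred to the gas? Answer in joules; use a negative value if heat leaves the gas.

P₁ = nRT₁/V₁ = 5.51×8.314×531/52.3 = 465 kPa.
Isochoric: V stays 52.3 L; P/T = const ⇒ T₂ = 949 K, P₂ = 831 kPa.
W = 0 (no volume change).
ΔU = nCvΔT = 5.51×32.0×(949−531) = 73600 J.
Q = ΔU = 73600 J.

73600 J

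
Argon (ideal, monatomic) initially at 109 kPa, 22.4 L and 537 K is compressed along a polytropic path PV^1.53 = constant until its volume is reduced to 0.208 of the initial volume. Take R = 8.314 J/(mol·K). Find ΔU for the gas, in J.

n = P₁V₁/(RT₁) = 109×22.4/(8.314×537) = 0.547 mol.
Polytropic n=1.53: T₂ = T₁(V₁/V₂)^(n−1) = 537×(4.81)^0.53 = 1230 K; P₂ = P₁(V₁/V₂)^n = 1200 kPa.
For an ideal gas ΔU = nCvΔT with Cv = (3/2)R = 12.5 J/(mol·K).
ΔU = 0.547×12.5×(1230−537) = 4760 J.

4760 J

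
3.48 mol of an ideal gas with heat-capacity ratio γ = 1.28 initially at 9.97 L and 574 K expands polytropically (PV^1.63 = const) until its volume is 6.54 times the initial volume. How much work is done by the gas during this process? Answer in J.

18300 J

P₁ = nRT₁/V₁ = 3.48×8.314×574/9.97 = 1670 kPa.
Polytropic n=1.63: T₂ = T₁(V₁/V₂)^(n−1) = 574×(0.153)^0.63 = 176 K; P₂ = P₁(V₁/V₂)^n = 78.0 kPa.
W = (P₁V₁−P₂V₂)/(n−1) = (1670×9.97−78.0×65.2)/0.63 = 18300 J.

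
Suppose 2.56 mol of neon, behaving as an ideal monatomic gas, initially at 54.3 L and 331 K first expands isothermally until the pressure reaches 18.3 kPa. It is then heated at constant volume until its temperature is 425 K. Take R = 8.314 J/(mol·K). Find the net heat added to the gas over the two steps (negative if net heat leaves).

16800 J

P₁ = nRT₁/V₁ = 2.56×8.314×331/54.3 = 130 kPa.
Step 1 — Isothermal: T stays 331 K; PV = const ⇒ V₂ = 385 L, P₂ = 18.3 kPa.
ΔU = 0 (ideal gas, T constant).
W = nRT ln(V₂/V₁) = 2.56×8.314×331×ln(7.09) = 13800 J.
Q = ΔU + W = 13800 J.
State after step 1: P = 18.3 kPa, V = 385 L, T = 331 K.
Step 2 — Isochoric: V stays 385 L; P/T = const ⇒ T₂ = 425 K, P₂ = 23.5 kPa.
W = 0 (no volume change).
ΔU = nCvΔT = 2.56×12.5×(425−331) = 3000 J.
Q = ΔU = 3000 J.
Net over both steps: W = 13800 J, Q = 16800 J, ΔU = 3000 J.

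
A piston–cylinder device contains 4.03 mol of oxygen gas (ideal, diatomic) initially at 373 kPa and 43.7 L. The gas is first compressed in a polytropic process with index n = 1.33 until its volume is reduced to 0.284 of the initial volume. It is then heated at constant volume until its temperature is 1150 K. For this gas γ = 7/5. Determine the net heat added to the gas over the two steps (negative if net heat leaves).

T₁ = P₁V₁/(nR) = 373×43.7/(4.03×8.314) = 486 K.
Step 1 — Polytropic n=1.33: T₂ = T₁(V₁/V₂)^(n−1) = 486×(3.52)^0.33 = 737 K; P₂ = P₁(V₁/V₂)^n = 1990 kPa.
W = (P₁V₁−P₂V₂)/(n−1) = (373×43.7−1990×12.4)/0.33 = -25400 J.
ΔU = nCvΔT = 4.03×20.8×(737−486) = 21000 J.
Q = ΔU + W = -4450 J.
State after step 1: P = 1990 kPa, V = 12.4 L, T = 737 K.
Step 2 — Isochoric: V stays 12.4 L; P/T = const ⇒ T₂ = 1150 K, P₂ = 3100 kPa.
W = 0 (no volume change).
ΔU = nCvΔT = 4.03×20.8×(1150−737) = 34600 J.
Q = ΔU = 34600 J.
Net over both steps: W = -25400 J, Q = 30100 J, ΔU = 55600 J.

30100 J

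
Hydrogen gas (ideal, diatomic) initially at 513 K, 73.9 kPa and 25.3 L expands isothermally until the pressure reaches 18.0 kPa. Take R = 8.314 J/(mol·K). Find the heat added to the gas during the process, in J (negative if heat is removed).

n = P₁V₁/(RT₁) = 73.9×25.3/(8.314×513) = 0.438 mol.
Isothermal: T stays 513 K; PV = const ⇒ V₂ = 104 L, P₂ = 18.0 kPa.
ΔU = 0 (ideal gas, T constant).
W = nRT ln(V₂/V₁) = 0.438×8.314×513×ln(4.11) = 2640 J.
Q = ΔU + W = 2640 J.

2640 J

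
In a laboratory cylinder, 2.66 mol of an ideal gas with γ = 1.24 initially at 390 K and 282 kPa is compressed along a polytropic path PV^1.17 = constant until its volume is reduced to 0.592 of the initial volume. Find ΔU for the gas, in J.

3350 J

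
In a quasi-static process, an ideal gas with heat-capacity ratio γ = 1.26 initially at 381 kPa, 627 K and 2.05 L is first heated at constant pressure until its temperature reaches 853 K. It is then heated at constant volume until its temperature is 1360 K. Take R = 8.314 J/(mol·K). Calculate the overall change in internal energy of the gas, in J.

n = P₁V₁/(RT₁) = 381×2.05/(8.314×627) = 0.150 mol.
Step 1 — Isobaric: P stays 381 kPa; V/T = const ⇒ T₂ = 853 K, V₂ = 2.79 L.
W = PΔV = 381×(2.79−2.05) kPa·L = 282 J.
ΔU = nCvΔT = 0.150×32.0×(853−627) = 1080 J.
Q = ΔU + W = nCpΔT = 1360 J.
State after step 1: P = 381 kPa, V = 2.79 L, T = 853 K.
Step 2 — Isochoric: V stays 2.79 L; P/T = const ⇒ T₂ = 1360 K, P₂ = 607 kPa.
W = 0 (no volume change).
ΔU = nCvΔT = 0.150×32.0×(1360−853) = 2430 J.
Q = ΔU = 2430 J.
Net over both steps: W = 282 J, Q = 3790 J, ΔU = 3510 J.

3510 J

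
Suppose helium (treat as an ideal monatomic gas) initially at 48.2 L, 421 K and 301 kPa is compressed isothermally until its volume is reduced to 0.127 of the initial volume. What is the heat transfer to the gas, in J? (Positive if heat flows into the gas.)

-29900 J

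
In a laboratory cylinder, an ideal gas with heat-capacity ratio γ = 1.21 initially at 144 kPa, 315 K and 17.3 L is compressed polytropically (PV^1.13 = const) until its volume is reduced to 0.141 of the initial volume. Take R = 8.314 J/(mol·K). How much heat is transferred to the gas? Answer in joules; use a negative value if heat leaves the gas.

-2120 J

n = P₁V₁/(RT₁) = 144×17.3/(8.314×315) = 0.951 mol.
Polytropic n=1.13: T₂ = T₁(V₁/V₂)^(n−1) = 315×(7.09)^0.13 = 406 K; P₂ = P₁(V₁/V₂)^n = 1320 kPa.
W = (P₁V₁−P₂V₂)/(n−1) = (144×17.3−1320×2.44)/0.13 = -5560 J.
ΔU = nCvΔT = 0.951×39.6×(406−315) = 3440 J.
Q = ΔU + W = -2120 J.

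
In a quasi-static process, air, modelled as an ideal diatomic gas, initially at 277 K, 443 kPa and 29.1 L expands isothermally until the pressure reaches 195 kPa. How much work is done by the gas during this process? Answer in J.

n = P₁V₁/(RT₁) = 443×29.1/(8.314×277) = 5.60 mol.
Isothermal: T stays 277 K; PV = const ⇒ V₂ = 66.1 L, P₂ = 195 kPa.
W = nRT ln(V₂/V₁) = 5.60×8.314×277×ln(2.27) = 10600 J.

10600 J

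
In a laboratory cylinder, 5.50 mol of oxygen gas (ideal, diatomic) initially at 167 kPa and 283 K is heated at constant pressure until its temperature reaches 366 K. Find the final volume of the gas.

100 L

V₁ = nRT₁/P₁ = 5.50×8.314×283/167 = 77.5 L.
Isobaric: P stays 167 kPa; V/T = const ⇒ T₂ = 366 K, V₂ = 100 L.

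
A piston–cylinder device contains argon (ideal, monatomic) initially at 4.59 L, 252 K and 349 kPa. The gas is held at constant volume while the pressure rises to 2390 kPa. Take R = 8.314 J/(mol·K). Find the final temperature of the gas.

Isochoric: V stays 4.59 L; P/T = const ⇒ T₂ = 1730 K, P₂ = 2390 kPa.

1730 K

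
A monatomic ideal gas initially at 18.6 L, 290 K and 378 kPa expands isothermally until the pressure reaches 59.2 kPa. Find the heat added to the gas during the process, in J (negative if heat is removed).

13000 J

n = P₁V₁/(RT₁) = 378×18.6/(8.314×290) = 2.92 mol.
Isothermal: T stays 290 K; PV = const ⇒ V₂ = 119 L, P₂ = 59.2 kPa.
ΔU = 0 (ideal gas, T constant).
W = nRT ln(V₂/V₁) = 2.92×8.314×290×ln(6.39) = 13000 J.
Q = ΔU + W = 13000 J.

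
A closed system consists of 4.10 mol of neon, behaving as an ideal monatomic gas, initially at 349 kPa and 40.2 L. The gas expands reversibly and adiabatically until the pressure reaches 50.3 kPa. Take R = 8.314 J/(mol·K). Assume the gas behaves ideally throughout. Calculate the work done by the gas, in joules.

11300 J

T₁ = P₁V₁/(nR) = 349×40.2/(4.10×8.314) = 412 K.
Adiabatic: T₂/T₁ = (P₂/P₁)^((γ−1)/γ) ⇒ T₂ = 412×(0.144)^0.400 = 190 K; V₂ = 129 L.
ΔU = nCvΔT = 4.10×12.5×(190−412) = -11300 J.
Q = 0 for an adiabatic process, so W = −ΔU = 11300 J.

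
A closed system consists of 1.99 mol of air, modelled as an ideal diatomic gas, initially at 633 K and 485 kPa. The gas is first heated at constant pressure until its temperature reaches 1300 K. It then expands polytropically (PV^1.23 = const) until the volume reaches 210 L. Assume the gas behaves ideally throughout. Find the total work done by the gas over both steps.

V₁ = nRT₁/P₁ = 1.99×8.314×633/485 = 21.6 L.
Step 1 — Isobaric: P stays 485 kPa; V/T = const ⇒ T₂ = 1300 K, V₂ = 44.3 L.
W = PΔV = 485×(44.3−21.6) kPa·L = 11000 J.
ΔU = nCvΔT = 1.99×20.8×(1300−633) = 27600 J.
Q = ΔU + W = nCpΔT = 38600 J.
State after step 1: P = 485 kPa, V = 44.3 L, T = 1300 K.
Step 2 — Polytropic n=1.23: T₂ = T₁(V₁/V₂)^(n−1) = 1300×(0.211)^0.23 = 909 K; P₂ = P₁(V₁/V₂)^n = 71.6 kPa.
W = (P₁V₁−P₂V₂)/(n−1) = (485×44.3−71.6×210)/0.23 = 28100 J.
ΔU = nCvΔT = 1.99×20.8×(909−1300) = -16200 J.
Q = ΔU + W = 12000 J.
Net over both steps: W = 39200 J, Q = 50600 J, ΔU = 11400 J.

39200 J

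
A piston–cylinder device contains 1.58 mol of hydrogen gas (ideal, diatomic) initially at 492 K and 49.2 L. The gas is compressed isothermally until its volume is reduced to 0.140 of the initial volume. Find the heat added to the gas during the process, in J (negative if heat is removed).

-12700 J

P₁ = nRT₁/V₁ = 1.58×8.314×492/49.2 = 131 kPa.
Isothermal: T stays 492 K; PV = const ⇒ V₂ = 6.89 L, P₂ = 938 kPa.
ΔU = 0 (ideal gas, T constant).
W = nRT ln(V₂/V₁) = 1.58×8.314×492×ln(0.140) = -12700 J.
Q = ΔU + W = -12700 J.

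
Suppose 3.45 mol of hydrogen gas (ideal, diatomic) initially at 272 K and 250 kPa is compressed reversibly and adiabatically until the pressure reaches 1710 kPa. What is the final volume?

V₁ = nRT₁/P₁ = 3.45×8.314×272/250 = 31.2 L.
Adiabatic: T₂/T₁ = (P₂/P₁)^((γ−1)/γ) ⇒ T₂ = 272×(6.84)^0.286 = 471 K; V₂ = 7.90 L.

7.90 L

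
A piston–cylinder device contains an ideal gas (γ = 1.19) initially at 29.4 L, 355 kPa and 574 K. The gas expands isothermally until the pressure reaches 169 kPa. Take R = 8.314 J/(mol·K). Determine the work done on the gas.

n = P₁V₁/(RT₁) = 355×29.4/(8.314×574) = 2.19 mol.
Isothermal: T stays 574 K; PV = const ⇒ V₂ = 61.8 L, P₂ = 169 kPa.
W = nRT ln(V₂/V₁) = 2.19×8.314×574×ln(2.10) = 7750 J.
Work done on the gas = −W_by = -7750 J.

-7750 J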